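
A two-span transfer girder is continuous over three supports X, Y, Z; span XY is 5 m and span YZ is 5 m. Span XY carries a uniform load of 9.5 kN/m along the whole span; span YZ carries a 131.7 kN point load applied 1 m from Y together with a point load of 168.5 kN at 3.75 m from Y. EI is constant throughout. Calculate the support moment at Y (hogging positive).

Release continuity at Y by inserting a hinge; the redundant is the internal moment M_Y. The primary structure is two simply-supported spans XY and YZ.
End slopes at the hinge Y, treating each span as simply supported:
  span XY: UDL 9.5: wL³/(24EI) = 49.48/EI
  span YZ: point load 131.7 at a = 1: Pab(L + b)/(6LEI) = 158/EI
  span YZ: point load 168.5 at a = 3.75: Pab(L + b)/(6LEI) = 164.6/EI
  relative rotation θ_0 = (49.48 + 322.6)/EI = 372.1/EI
A unit hogging moment at Y produces rotation L₁/(3EI) + L₂/(3EI) = 3.333/EI.
Slope continuity at Y: θ_0 = M_Y·3.333/EI, so M_Y = 372.1/3.333 = 111.6 kN·m (hogging).

M_Y = 111.6 kN·m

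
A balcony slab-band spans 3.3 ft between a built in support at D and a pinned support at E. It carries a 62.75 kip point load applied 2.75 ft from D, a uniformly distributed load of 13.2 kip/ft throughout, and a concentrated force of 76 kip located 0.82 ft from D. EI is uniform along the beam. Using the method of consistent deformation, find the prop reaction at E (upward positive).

Choose R_E as the redundant. The primary structure is the cantilever fixed at D.
Primary-structure tip deflection at E by superposition:
  point load 62.75 at a = 2.75: Pa²(3L − a)/(6EI) = 565.5/EI
  UDL 13.2: wL⁴/(8EI) = 195.7/EI
  point load 76 at a = 0.82: Pa²(3L − a)/(6EI) = 77.33/EI
  δ_0 = 838.5/EI
Tip deflection under a unit load at E: L³/(3EI) = 11.98/EI.
The prop prevents deflection at E: R_E = δ_0/δ_{EE} = 838.5/11.98 = 70 kip.

R_E = 70 kip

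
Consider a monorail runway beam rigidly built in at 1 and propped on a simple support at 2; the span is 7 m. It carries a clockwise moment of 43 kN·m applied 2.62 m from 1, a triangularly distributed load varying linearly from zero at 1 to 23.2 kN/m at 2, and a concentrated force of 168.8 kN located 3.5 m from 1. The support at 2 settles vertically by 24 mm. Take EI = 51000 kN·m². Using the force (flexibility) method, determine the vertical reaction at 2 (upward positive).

R_2 = 92.31 kN

Take the reaction at 2 as the redundant and release it; the primary structure is a cantilever fixed at 1.
Downward deflection at the released point 2 due to the loads:
  clockwise couple 43 at a = 2.62: M₀a(2L − a)/(2EI) = 641/EI
  triangular load, peak 23.2 at the free end: 11w₀L⁴/(120EI) = 5106/EI
  point load 168.8 at a = 3.5: Pa²(3L − a)/(6EI) = 6031/EI
  δ_0 = 11778/EI
Tip deflection under a unit load at 2: L³/(3EI) = 114.3/EI.
With EI = 51000 kN·m²: δ_0 = 0.23095 m and δ_{22} = 0.002242 m/kN.
Compatibility — the beam at 2 must follow the support down by 0.024 m: δ_0 − R_2·δ_{22} = 0.024, so R_2 = (0.23095 − 0.024)/0.002242 = 92.31 kN.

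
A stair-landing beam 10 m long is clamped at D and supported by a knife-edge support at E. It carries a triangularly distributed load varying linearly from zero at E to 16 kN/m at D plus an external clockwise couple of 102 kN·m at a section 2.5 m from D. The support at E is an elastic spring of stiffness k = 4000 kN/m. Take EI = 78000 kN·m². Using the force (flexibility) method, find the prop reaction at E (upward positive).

Release the roller at E. Primary structure: cantilever fixed at D.
Deflection at E on the released cantilever, summing each load's contribution:
  triangular load, peak 16 at the fixed end: w₀L⁴/(30EI) = 5333/EI
  clockwise couple 102 at a = 2.5: M₀a(2L − a)/(2EI) = 2231/EI
  δ_0 = 7565/EI
Flexibility coefficient — unit upward force at E: δ_{EE} = L³/(3EI) = 333.3/EI.
With EI = 78000 kN·m²: δ_0 = 0.096982 m and δ_{EE} = 0.004274 m/kN.
Compatibility — the spring shortens by R_E/k under the reaction it provides: δ_0 − R_E·δ_{EE} = R_E/k. With 1/k = 0.00025 m/kN, R_E = δ_0 / (δ_{EE} + 1/k) = 0.096982 / (0.004274 + 0.00025) = 21.44 kN.

R_E = 21.44 kN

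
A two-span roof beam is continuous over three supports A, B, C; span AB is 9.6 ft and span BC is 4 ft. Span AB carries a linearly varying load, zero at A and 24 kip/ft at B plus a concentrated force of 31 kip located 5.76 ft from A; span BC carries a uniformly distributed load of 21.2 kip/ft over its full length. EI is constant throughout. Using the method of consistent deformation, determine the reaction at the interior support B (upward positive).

R_B = 193.4 kip

Insert a hinge at B; M_B is the redundant, and each span becomes simply supported.
Discontinuity in slope at B on the released structure — sum the simple-span end rotations:
  span AB: triangular load, peak 24: w₀L³/(45EI) = 471.9/EI
  span AB: point load 31 at a = 5.76: Pab(L + a)/(6LEI) = 182.8/EI
  span BC: UDL 21.2: wL³/(24EI) = 56.53/EI
  relative rotation θ_0 = (654.7 + 56.53)/EI = 711.2/EI
A unit hogging moment at B produces rotation L₁/(3EI) + L₂/(3EI) = 4.533/EI.
Slope continuity at B: θ_0 = M_B·4.533/EI, so M_B = 711.2/4.533 = 156.9 kip·ft (hogging).
Span AB, ΣM about A with M_B applied at B: R_B^{AB}·9.6 = 915.8 + 156.9, so R_B^{AB} = 111.7 kip and R_A = 146.2 − 111.7 = 34.46 kip.
Span BC, ΣM about C: R_B^{BC}·4 = 169.6 + 156.9, so R_B^{BC} = 81.62 kip and R_C = 84.8 − 81.62 = 3.177 kip.
R_B = 111.7 + 81.62 = 193.4 kip.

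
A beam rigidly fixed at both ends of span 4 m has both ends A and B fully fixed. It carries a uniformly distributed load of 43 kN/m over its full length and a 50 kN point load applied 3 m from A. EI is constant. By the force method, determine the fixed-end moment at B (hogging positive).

M_B = 85.46 kN·m

Release both end moments; the primary structure is a simply-supported span AB with redundants M_A and M_B.
End rotations of the released simple span under the applied load (×1/EI):
  at A: UDL 43: wL³/(24EI) = 114.7/EI
  at B: UDL 43: wL³/(24EI) = 114.7/EI
  at A: point load 50 at a = 3: Pab(L + b)/(6LEI) = 31.25/EI
  at B: point load 50 at a = 3: Pab(L + a)/(6LEI) = 43.75/EI
  θ_A0 = 145.9/EI,  θ_B0 = 158.4/EI
Flexibility coefficients: a unit moment at one end gives L/(3EI) there and L/(6EI) at the far end, so f₁₁ = f₂₂ = 1.333/EI and f₁₂ = f₂₁ = 0.6667/EI.
Compatibility — zero rotation at each built-in end:
  1.333 M_A + 0.6667 M_B = 145.9
  0.6667 M_A + 1.333 M_B = 158.4
Solving the pair gives M_A = 66.71 kN·m and M_B = 85.46 kN·m (hogging).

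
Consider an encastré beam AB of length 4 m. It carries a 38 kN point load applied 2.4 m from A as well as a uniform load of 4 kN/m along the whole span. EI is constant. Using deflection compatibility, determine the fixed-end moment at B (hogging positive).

M_B = 27.22 kN·m

Release both end moments; the primary structure is a simply-supported span AB with redundants M_A and M_B.
On the primary (simply-supported) span, the end slopes from the loading are:
  at A: point load 38 at a = 2.4: Pab(L + b)/(6LEI) = 34.05/EI
  at B: point load 38 at a = 2.4: Pab(L + a)/(6LEI) = 38.91/EI
  at A: UDL 4: wL³/(24EI) = 10.67/EI
  at B: UDL 4: wL³/(24EI) = 10.67/EI
  θ_A0 = 44.71/EI,  θ_B0 = 49.58/EI
Flexibility coefficients: a unit moment at one end gives L/(3EI) there and L/(6EI) at the far end, so f₁₁ = f₂₂ = 1.333/EI and f₁₂ = f₂₁ = 0.6667/EI.
Compatibility — zero rotation at each built-in end:
  1.333 M_A + 0.6667 M_B = 44.71
  0.6667 M_A + 1.333 M_B = 49.58
Solving the pair gives M_A = 19.93 kN·m and M_B = 27.22 kN·m (hogging).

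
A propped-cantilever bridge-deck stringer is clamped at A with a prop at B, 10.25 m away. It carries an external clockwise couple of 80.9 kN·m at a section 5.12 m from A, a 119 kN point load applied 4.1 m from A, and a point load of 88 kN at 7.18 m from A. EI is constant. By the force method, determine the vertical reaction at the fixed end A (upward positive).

R_A = 123.7 kN

Release the roller at B. Primary structure: cantilever fixed at A.
Downward deflection at the released point B due to the loads:
  clockwise couple 80.9 at a = 5.12: M₀a(2L − a)/(2EI) = 3185/EI
  point load 119 at a = 4.1: Pa²(3L − a)/(6EI) = 8885/EI
  point load 88 at a = 7.18: Pa²(3L − a)/(6EI) = 17821/EI
  δ_0 = 29892/EI
Tip deflection under a unit load at B: L³/(3EI) = 359/EI.
The prop prevents deflection at B: R_B = δ_0/δ_{BB} = 29892/359 = 83.27 kN.
Vertical equilibrium: R_A = ΣP − R_B = 207 − 83.27 = 123.7 kN.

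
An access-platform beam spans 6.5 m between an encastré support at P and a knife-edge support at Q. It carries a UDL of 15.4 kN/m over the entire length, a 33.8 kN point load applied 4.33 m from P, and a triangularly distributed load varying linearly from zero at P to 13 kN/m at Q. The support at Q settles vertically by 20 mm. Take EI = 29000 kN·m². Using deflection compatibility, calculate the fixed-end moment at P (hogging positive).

Release the roller at Q. Primary structure: cantilever fixed at P.
Downward deflection at the released point Q due to the loads:
  UDL 15.4: wL⁴/(8EI) = 3436/EI
  point load 33.8 at a = 4.33: Pa²(3L − a)/(6EI) = 1602/EI
  triangular load, peak 13 at the free end: 11w₀L⁴/(120EI) = 2127/EI
  δ_0 = 7166/EI
Tip deflection under a unit load at Q: L³/(3EI) = 91.54/EI.
With EI = 29000 kN·m²: δ_0 = 0.24709 m and δ_{QQ} = 0.003157 m/kN.
Compatibility — the beam at Q must follow the support down by 0.02 m: δ_0 − R_Q·δ_{QQ} = 0.02, so R_Q = (0.24709 − 0.02)/0.003157 = 71.94 kN.
Moment equilibrium about P: M_P = Σ(load moments about P) − R_Q·L = 654.8 − 71.94×6.5 = 187.1 kN·m.

M_P = 187.1 kN·m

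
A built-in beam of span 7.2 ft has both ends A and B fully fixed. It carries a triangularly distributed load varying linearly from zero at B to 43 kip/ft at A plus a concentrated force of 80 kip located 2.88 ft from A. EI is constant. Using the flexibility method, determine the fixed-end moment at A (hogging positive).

M_A = 194.4 kip·ft

Release both end moments; the primary structure is a simply-supported span AB with redundants M_A and M_B.
End rotations of the released simple span under the applied load (×1/EI):
  at A: triangular load, peak 43: w₀L³/(45EI) = 356.7/EI
  at B: triangular load, peak 43: 7w₀L³/(360EI) = 312.1/EI
  at A: point load 80 at a = 2.88: Pab(L + b)/(6LEI) = 265.4/EI
  at B: point load 80 at a = 2.88: Pab(L + a)/(6LEI) = 232.2/EI
  θ_A0 = 622.1/EI,  θ_B0 = 544.3/EI
Flexibility coefficients: a unit moment at one end gives L/(3EI) there and L/(6EI) at the far end, so f₁₁ = f₂₂ = 2.4/EI and f₁₂ = f₂₁ = 1.2/EI.
Compatibility — zero rotation at each built-in end:
  2.4 M_A + 1.2 M_B = 622.1
  1.2 M_A + 2.4 M_B = 544.3
Solving the pair gives M_A = 194.4 kip·ft and M_B = 129.6 kip·ft (hogging).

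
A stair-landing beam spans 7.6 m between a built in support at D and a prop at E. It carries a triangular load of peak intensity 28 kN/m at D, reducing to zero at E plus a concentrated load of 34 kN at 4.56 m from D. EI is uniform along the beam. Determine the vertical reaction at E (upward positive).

Choose R_E as the redundant. The primary structure is the cantilever fixed at D.
Primary-structure tip deflection at E by superposition:
  triangular load, peak 28 at the fixed end: w₀L⁴/(30EI) = 3114/EI
  point load 34 at a = 4.56: Pa²(3L − a)/(6EI) = 2149/EI
  δ_0 = 5263/EI
Tip deflection under a unit load at E: L³/(3EI) = 146.3/EI.
Compatibility at E: δ_0 − R_E·δ_{EE} = 0, so R_E = 5263/146.3 = 35.97 kN.

R_E = 35.97 kN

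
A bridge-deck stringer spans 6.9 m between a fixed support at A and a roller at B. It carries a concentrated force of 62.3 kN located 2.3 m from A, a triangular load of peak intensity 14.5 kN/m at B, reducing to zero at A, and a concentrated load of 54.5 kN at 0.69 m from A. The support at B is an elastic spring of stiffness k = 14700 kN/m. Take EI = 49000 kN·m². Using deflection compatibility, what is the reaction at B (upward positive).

Remove the prop at B; the released (primary) structure is a cantilever built in at A.
Primary-structure tip deflection at B by superposition:
  point load 62.3 at a = 2.3: Pa²(3L − a)/(6EI) = 1011/EI
  triangular load, peak 14.5 at the free end: 11w₀L⁴/(120EI) = 3013/EI
  point load 54.5 at a = 0.69: Pa²(3L − a)/(6EI) = 86.53/EI
  δ_0 = 4110/EI
Tip deflection under a unit load at B: L³/(3EI) = 109.5/EI.
With EI = 49000 kN·m²: δ_0 = 0.083878 m and δ_{BB} = 0.002235 m/kN.
Compatibility — the spring shortens by R_B/k under the reaction it provides: δ_0 − R_B·δ_{BB} = R_B/k. With 1/k = 0.000068 m/kN, R_B = δ_0 / (δ_{BB} + 1/k) = 0.083878 / (0.002235 + 0.000068) = 36.42 kN.

R_B = 36.42 kN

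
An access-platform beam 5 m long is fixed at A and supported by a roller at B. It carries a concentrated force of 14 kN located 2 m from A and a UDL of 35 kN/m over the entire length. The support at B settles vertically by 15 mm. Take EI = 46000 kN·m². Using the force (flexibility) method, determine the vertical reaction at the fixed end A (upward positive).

R_A = 137 kN

Take the reaction at B as the redundant and release it; the primary structure is a cantilever fixed at A.
Primary-structure tip deflection at B by superposition:
  point load 14 at a = 2: Pa²(3L − a)/(6EI) = 121.3/EI
  UDL 35: wL⁴/(8EI) = 2734/EI
  δ_0 = 2856/EI
Tip deflection under a unit load at B: L³/(3EI) = 41.67/EI.
With EI = 46000 kN·m²: δ_0 = 0.062081 m and δ_{BB} = 0.000906 m/kN.
Compatibility — the beam at B must follow the support down by 0.015 m: δ_0 − R_B·δ_{BB} = 0.015, so R_B = (0.062081 − 0.015)/0.000906 = 51.98 kN.
Vertical equilibrium: R_A = ΣP − R_B = 189 − 51.98 = 137 kN.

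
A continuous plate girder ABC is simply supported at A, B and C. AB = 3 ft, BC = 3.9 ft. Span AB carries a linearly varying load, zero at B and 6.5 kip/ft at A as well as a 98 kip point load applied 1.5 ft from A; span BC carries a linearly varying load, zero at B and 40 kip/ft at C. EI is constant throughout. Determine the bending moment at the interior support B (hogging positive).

Release continuity at B by inserting a hinge; the redundant is the internal moment M_B. The primary structure is two simply-supported spans AB and BC.
Discontinuity in slope at B on the released structure — sum the simple-span end rotations:
  span AB: triangular load, peak 6.5: 7w₀L³/(360EI) = 3.413/EI
  span AB: point load 98 at a = 1.5: Pab(L + a)/(6LEI) = 55.12/EI
  span BC: triangular load, peak 40: 7w₀L³/(360EI) = 46.14/EI
  relative rotation θ_0 = (58.54 + 46.14)/EI = 104.7/EI
A unit hogging moment at B produces rotation L₁/(3EI) + L₂/(3EI) = 2.3/EI.
Compatibility: M_B·(L₁+L₂)/(3EI) = θ_0, giving M_B = 45.51 kip·ft (hogging).

M_B = 45.51 kip·ft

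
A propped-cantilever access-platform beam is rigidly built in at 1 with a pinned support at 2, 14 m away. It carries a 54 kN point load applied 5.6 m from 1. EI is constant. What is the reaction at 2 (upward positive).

R_2 = 11.23 kN

Remove the prop at 2; the released (primary) structure is a cantilever built in at 1.
Deflection at 2 on the released cantilever, summing each load's contribution:
  point load 54 at a = 5.6: Pa²(3L − a)/(6EI) = 10274/EI
Flexibility coefficient — unit upward force at 2: δ_{22} = L³/(3EI) = 914.7/EI.
The prop prevents deflection at 2: R_2 = δ_0/δ_{22} = 10274/914.7 = 11.23 kN.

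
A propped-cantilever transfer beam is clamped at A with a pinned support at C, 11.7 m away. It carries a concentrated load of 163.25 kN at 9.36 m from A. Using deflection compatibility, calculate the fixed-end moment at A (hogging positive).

M_A = 183.4 kN·m

Release the roller at C. Primary structure: cantilever fixed at A.
Downward deflection at the released point C due to the loads:
  point load 163.25 at a = 9.36: Pa²(3L − a)/(6EI) = 61357/EI
Tip deflection under a unit load at C: L³/(3EI) = 533.9/EI.
The prop prevents deflection at C: R_C = δ_0/δ_{CC} = 61357/533.9 = 114.9 kN.
Moment equilibrium about A: M_A = Σ(load moments about A) − R_C·L = 1528 − 114.9×11.7 = 183.4 kN·m.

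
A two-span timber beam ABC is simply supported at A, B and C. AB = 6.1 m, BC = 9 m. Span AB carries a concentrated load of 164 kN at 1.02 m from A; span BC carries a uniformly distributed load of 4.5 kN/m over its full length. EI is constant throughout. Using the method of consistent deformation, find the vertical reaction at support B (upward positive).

Release continuity at B by inserting a hinge; the redundant is the internal moment M_B. The primary structure is two simply-supported spans AB and BC.
End slopes at the hinge B, treating each span as simply supported:
  span AB: point load 164 at a = 1.02: Pab(L + a)/(6LEI) = 165.3/EI
  span BC: UDL 4.5: wL³/(24EI) = 136.7/EI
  relative rotation θ_0 = (165.3 + 136.7)/EI = 302/EI
A unit hogging moment at B produces rotation L₁/(3EI) + L₂/(3EI) = 5.033/EI.
Slope continuity at B: θ_0 = M_B·5.033/EI, so M_B = 302/5.033 = 60 kN·m (hogging).
Span AB, ΣM about A with M_B applied at B: R_B^{AB}·6.1 = 167.3 + 60, so R_B^{AB} = 37.26 kN and R_A = 164 − 37.26 = 126.7 kN.
Span BC, ΣM about C: R_B^{BC}·9 = 182.2 + 60, so R_B^{BC} = 26.92 kN and R_C = 40.5 − 26.92 = 13.58 kN.
R_B = 37.26 + 26.92 = 64.18 kN.

R_B = 64.18 kN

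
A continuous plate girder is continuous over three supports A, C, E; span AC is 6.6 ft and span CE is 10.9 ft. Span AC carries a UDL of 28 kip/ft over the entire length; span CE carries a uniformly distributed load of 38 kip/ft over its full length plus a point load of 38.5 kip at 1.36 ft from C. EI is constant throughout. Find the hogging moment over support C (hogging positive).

Release continuity at C by inserting a hinge; the redundant is the internal moment M_C. The primary structure is two simply-supported spans AC and CE.
Rotations at C on the released spans (each span's end-slope, ×1/EI):
  span AC: UDL 28: wL³/(24EI) = 335.4/EI
  span CE: UDL 38: wL³/(24EI) = 2050/EI
  span CE: point load 38.5 at a = 1.36: Pab(L + b)/(6LEI) = 156.1/EI
  relative rotation θ_0 = (335.4 + 2207)/EI = 2542/EI
A unit hogging moment at C produces rotation L₁/(3EI) + L₂/(3EI) = 5.833/EI.
Compatibility: M_C·(L₁+L₂)/(3EI) = θ_0, giving M_C = 435.8 kip·ft (hogging).

M_C = 435.8 kip·ft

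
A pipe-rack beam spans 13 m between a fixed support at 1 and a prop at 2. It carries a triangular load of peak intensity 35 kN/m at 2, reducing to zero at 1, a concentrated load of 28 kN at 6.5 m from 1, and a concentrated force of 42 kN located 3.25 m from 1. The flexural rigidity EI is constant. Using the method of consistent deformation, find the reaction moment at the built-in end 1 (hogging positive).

Choose R_2 as the redundant. The primary structure is the cantilever fixed at 1.
Deflection at 2 on the released cantilever, summing each load's contribution:
  triangular load, peak 35 at the free end: 11w₀L⁴/(120EI) = 91633/EI
  point load 28 at a = 6.5: Pa²(3L − a)/(6EI) = 6408/EI
  point load 42 at a = 3.25: Pa²(3L − a)/(6EI) = 2643/EI
  δ_0 = 100684/EI
Flexibility coefficient — unit upward force at 2: δ_{22} = L³/(3EI) = 732.3/EI.
Compatibility at 2: δ_0 − R_2·δ_{22} = 0, so R_2 = 100684/732.3 = 137.5 kN.
Moment equilibrium about 1: M_1 = Σ(load moments about 1) − R_2·L = 2290 − 137.5×13 = 502.9 kN·m.

M_1 = 502.9 kN·m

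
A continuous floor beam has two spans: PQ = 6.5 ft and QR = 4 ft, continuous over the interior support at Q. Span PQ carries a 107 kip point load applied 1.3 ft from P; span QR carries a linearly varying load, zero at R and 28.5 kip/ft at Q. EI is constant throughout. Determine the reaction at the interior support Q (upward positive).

Insert a hinge at Q; M_Q is the redundant, and each span becomes simply supported.
Rotations at Q on the released spans (each span's end-slope, ×1/EI):
  span PQ: point load 107 at a = 1.3: Pab(L + a)/(6LEI) = 144.7/EI
  span QR: triangular load, peak 28.5: w₀L³/(45EI) = 40.53/EI
  relative rotation θ_0 = (144.7 + 40.53)/EI = 185.2/EI
A unit hogging moment at Q produces rotation L₁/(3EI) + L₂/(3EI) = 3.5/EI.
Compatibility: M_Q·(L₁+L₂)/(3EI) = θ_0, giving M_Q = 52.91 kip·ft (hogging).
Span PQ, ΣM about P with M_Q applied at Q: R_Q^{PQ}·6.5 = 139.1 + 52.91, so R_Q^{PQ} = 29.54 kip and R_P = 107 − 29.54 = 77.46 kip.
Span QR, ΣM about R: R_Q^{QR}·4 = 152 + 52.91, so R_Q^{QR} = 51.23 kip and R_R = 57 − 51.23 = 5.772 kip.
R_Q = 29.54 + 51.23 = 80.77 kip.

R_Q = 80.77 kip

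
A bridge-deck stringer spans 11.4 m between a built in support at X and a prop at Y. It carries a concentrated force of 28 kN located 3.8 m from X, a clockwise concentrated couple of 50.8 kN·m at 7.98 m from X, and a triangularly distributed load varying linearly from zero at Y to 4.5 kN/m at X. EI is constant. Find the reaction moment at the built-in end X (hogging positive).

M_X = 79.56 kN·m

Release the roller at Y. Primary structure: cantilever fixed at X.
Downward deflection at the released point Y due to the loads:
  point load 28 at a = 3.8: Pa²(3L − a)/(6EI) = 2049/EI
  clockwise couple 50.8 at a = 7.98: M₀a(2L − a)/(2EI) = 3004/EI
  triangular load, peak 4.5 at the fixed end: w₀L⁴/(30EI) = 2533/EI
  δ_0 = 7586/EI
Flexibility coefficient — unit upward force at Y: δ_{YY} = L³/(3EI) = 493.8/EI.
Compatibility at Y: δ_0 − R_Y·δ_{YY} = 0, so R_Y = 7586/493.8 = 15.36 kN.
Moment equilibrium about X: M_X = Σ(load moments about X) − R_Y·L = 254.7 − 15.36×11.4 = 79.56 kN·m.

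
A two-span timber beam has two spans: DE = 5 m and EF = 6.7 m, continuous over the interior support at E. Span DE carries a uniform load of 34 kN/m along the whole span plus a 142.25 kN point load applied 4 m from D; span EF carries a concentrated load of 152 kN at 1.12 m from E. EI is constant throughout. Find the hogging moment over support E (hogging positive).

M_E = 163.6 kN·m

Insert a hinge at E; M_E is the redundant, and each span becomes simply supported.
Rotations at E on the released spans (each span's end-slope, ×1/EI):
  span DE: UDL 34: wL³/(24EI) = 177.1/EI
  span DE: point load 142.25 at a = 4: Pab(L + a)/(6LEI) = 170.7/EI
  span EF: point load 152 at a = 1.12: Pab(L + b)/(6LEI) = 290.2/EI
  relative rotation θ_0 = (347.8 + 290.2)/EI = 638/EI
A unit hogging moment at E produces rotation L₁/(3EI) + L₂/(3EI) = 3.9/EI.
Compatibility: M_E·(L₁+L₂)/(3EI) = θ_0, giving M_E = 163.6 kN·m (hogging).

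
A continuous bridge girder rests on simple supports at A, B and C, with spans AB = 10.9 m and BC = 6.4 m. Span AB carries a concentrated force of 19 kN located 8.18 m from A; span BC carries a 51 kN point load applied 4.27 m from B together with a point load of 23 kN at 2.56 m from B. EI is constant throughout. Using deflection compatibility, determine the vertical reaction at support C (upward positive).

Take M_B as the redundant. Released structure: two simple spans AB and BC with a hinge at B.
Discontinuity in slope at B on the released structure — sum the simple-span end rotations:
  span AB: point load 19 at a = 8.18: Pab(L + a)/(6LEI) = 123.3/EI
  span BC: point load 51 at a = 4.27: Pab(L + b)/(6LEI) = 103/EI
  span BC: point load 23 at a = 2.56: Pab(L + b)/(6LEI) = 60.29/EI
  relative rotation θ_0 = (123.3 + 163.3)/EI = 286.7/EI
A unit hogging moment at B produces rotation L₁/(3EI) + L₂/(3EI) = 5.767/EI.
Compatibility: M_B·(L₁+L₂)/(3EI) = θ_0, giving M_B = 49.71 kN·m (hogging).
Span BC, ΣM about C: R_B^{BC}·6.4 = 196.9 + 49.71, so R_B^{BC} = 38.54 kN and R_C = 74 − 38.54 = 35.46 kN.

R_C = 35.46 kN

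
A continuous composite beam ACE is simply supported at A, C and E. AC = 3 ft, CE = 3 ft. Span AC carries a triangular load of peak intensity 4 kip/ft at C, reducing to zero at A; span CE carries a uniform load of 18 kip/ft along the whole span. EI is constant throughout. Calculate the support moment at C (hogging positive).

Release continuity at C by inserting a hinge; the redundant is the internal moment M_C. The primary structure is two simply-supported spans AC and CE.
Rotations at C on the released spans (each span's end-slope, ×1/EI):
  span AC: triangular load, peak 4: w₀L³/(45EI) = 2.4/EI
  span CE: UDL 18: wL³/(24EI) = 20.25/EI
  relative rotation θ_0 = (2.4 + 20.25)/EI = 22.65/EI
A unit hogging moment at C produces rotation L₁/(3EI) + L₂/(3EI) = 2/EI.
Slope continuity at C: θ_0 = M_C·2/EI, so M_C = 22.65/2 = 11.32 kip·ft (hogging).

M_C = 11.32 kip·ft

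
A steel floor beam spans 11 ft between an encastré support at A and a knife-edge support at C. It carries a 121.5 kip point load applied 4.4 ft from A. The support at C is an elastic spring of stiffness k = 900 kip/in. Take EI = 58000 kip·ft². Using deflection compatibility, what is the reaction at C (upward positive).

Release the roller at C. Primary structure: cantilever fixed at A.
Downward deflection at the released point C due to the loads:
  point load 121.5 at a = 4.4: Pa²(3L − a)/(6EI) = 11212/EI
Flexibility coefficient — unit upward force at C: δ_{CC} = L³/(3EI) = 443.7/EI.
With EI = 58000 kip·ft²: δ_0 = 0.19332 ft and δ_{CC} = 0.007649 ft/kip.
Compatibility — the spring shortens by R_C/k under the reaction it provides: δ_0 − R_C·δ_{CC} = R_C/k. With 1/k = 1/(900×12) ft/kip = 0.000093 ft/kip, R_C = δ_0 / (δ_{CC} + 1/k) = 0.19332 / (0.007649 + 0.000093) = 24.97 kip.

R_C = 24.97 kip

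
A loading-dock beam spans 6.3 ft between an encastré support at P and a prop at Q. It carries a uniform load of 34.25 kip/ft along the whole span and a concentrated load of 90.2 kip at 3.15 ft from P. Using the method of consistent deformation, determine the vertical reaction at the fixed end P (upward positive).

Remove the prop at Q; the released (primary) structure is a cantilever built in at P.
Primary-structure tip deflection at Q by superposition:
  UDL 34.25: wL⁴/(8EI) = 6744/EI
  point load 90.2 at a = 3.15: Pa²(3L − a)/(6EI) = 2349/EI
  δ_0 = 9094/EI
Flexibility coefficient — unit upward force at Q: δ_{QQ} = L³/(3EI) = 83.35/EI.
Compatibility at Q: δ_0 − R_Q·δ_{QQ} = 0, so R_Q = 9094/83.35 = 109.1 kip.
Vertical equilibrium: R_P = ΣP − R_Q = 306 − 109.1 = 196.9 kip.

R_P = 196.9 kip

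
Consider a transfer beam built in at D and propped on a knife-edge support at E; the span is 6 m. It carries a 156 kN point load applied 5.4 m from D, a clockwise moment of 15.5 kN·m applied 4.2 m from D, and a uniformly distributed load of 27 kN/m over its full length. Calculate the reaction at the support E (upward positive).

R_E = 197 kN

Remove the prop at E; the released (primary) structure is a cantilever built in at D.
Deflection at E on the released cantilever, summing each load's contribution:
  point load 156 at a = 5.4: Pa²(3L − a)/(6EI) = 9553/EI
  clockwise couple 15.5 at a = 4.2: M₀a(2L − a)/(2EI) = 253.9/EI
  UDL 27: wL⁴/(8EI) = 4374/EI
  δ_0 = 14181/EI
Flexibility coefficient — unit upward force at E: δ_{EE} = L³/(3EI) = 72/EI.
The prop prevents deflection at E: R_E = δ_0/δ_{EE} = 14181/72 = 197 kN.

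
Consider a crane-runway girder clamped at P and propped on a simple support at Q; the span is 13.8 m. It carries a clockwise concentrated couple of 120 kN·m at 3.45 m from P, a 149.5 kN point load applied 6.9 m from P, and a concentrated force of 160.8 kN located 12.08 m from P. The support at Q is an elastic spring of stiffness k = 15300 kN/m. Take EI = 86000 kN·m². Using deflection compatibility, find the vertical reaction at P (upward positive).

Take the reaction at Q as the redundant and release it; the primary structure is a cantilever fixed at P.
Free-end deflection of the primary structure under the applied loading (downward +):
  clockwise couple 120 at a = 3.45: M₀a(2L − a)/(2EI) = 4999/EI
  point load 149.5 at a = 6.9: Pa²(3L − a)/(6EI) = 40927/EI
  point load 160.8 at a = 12.08: Pa²(3L − a)/(6EI) = 114665/EI
  δ_0 = 160591/EI
Tip deflection under a unit load at Q: L³/(3EI) = 876/EI.
With EI = 86000 kN·m²: δ_0 = 1.8673 m and δ_{QQ} = 0.010186 m/kN.
Compatibility — the spring shortens by R_Q/k under the reaction it provides: δ_0 − R_Q·δ_{QQ} = R_Q/k. With 1/k = 0.000065 m/kN, R_Q = δ_0 / (δ_{QQ} + 1/k) = 1.8673 / (0.010186 + 0.000065) = 182.1 kN.
Vertical equilibrium: R_P = ΣP − R_Q = 310.3 − 182.1 = 128.2 kN.

R_P = 128.2 kN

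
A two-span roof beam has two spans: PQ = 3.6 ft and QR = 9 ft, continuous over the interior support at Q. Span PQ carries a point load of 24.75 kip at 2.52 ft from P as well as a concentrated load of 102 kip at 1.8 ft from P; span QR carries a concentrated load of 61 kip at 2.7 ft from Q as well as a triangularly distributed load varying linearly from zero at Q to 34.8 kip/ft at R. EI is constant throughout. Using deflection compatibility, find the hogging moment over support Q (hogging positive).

M_Q = 211.7 kip·ft

Take M_Q as the redundant. Released structure: two simple spans PQ and QR with a hinge at Q.
Discontinuity in slope at Q on the released structure — sum the simple-span end rotations:
  span PQ: point load 24.75 at a = 2.52: Pab(L + a)/(6LEI) = 19.09/EI
  span PQ: point load 102 at a = 1.8: Pab(L + a)/(6LEI) = 82.62/EI
  span QR: point load 61 at a = 2.7: Pab(L + b)/(6LEI) = 294/EI
  span QR: triangular load, peak 34.8: 7w₀L³/(360EI) = 493.3/EI
  relative rotation θ_0 = (101.7 + 787.3)/EI = 889/EI
A unit hogging moment at Q produces rotation L₁/(3EI) + L₂/(3EI) = 4.2/EI.
Slope continuity at Q: θ_0 = M_Q·4.2/EI, so M_Q = 889/4.2 = 211.7 kip·ft (hogging).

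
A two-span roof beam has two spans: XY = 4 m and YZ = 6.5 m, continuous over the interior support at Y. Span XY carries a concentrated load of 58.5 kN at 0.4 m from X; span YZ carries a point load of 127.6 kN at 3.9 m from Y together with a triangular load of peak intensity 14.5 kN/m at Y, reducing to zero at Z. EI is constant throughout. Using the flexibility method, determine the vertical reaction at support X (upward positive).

R_X = 23.66 kN

Release continuity at Y by inserting a hinge; the redundant is the internal moment M_Y. The primary structure is two simply-supported spans XY and YZ.
Rotations at Y on the released spans (each span's end-slope, ×1/EI):
  span XY: point load 58.5 at a = 0.4: Pab(L + a)/(6LEI) = 15.44/EI
  span YZ: point load 127.6 at a = 3.9: Pab(L + b)/(6LEI) = 301.9/EI
  span YZ: triangular load, peak 14.5: w₀L³/(45EI) = 88.49/EI
  relative rotation θ_0 = (15.44 + 390.4)/EI = 405.8/EI
A unit hogging moment at Y produces rotation L₁/(3EI) + L₂/(3EI) = 3.5/EI.
Slope continuity at Y: θ_0 = M_Y·3.5/EI, so M_Y = 405.8/3.5 = 116 kN·m (hogging).
Span XY, ΣM about X with M_Y applied at Y: R_Y^{XY}·4 = 23.4 + 116, so R_Y^{XY} = 34.84 kN and R_X = 58.5 − 34.84 = 23.66 kN.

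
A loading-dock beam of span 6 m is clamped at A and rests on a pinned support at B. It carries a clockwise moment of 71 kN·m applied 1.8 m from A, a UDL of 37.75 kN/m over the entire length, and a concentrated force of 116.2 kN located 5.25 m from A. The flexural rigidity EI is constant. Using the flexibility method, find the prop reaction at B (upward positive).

Release the roller at B. Primary structure: cantilever fixed at A.
Primary-structure tip deflection at B by superposition:
  clockwise couple 71 at a = 1.8: M₀a(2L − a)/(2EI) = 651.8/EI
  UDL 37.75: wL⁴/(8EI) = 6116/EI
  point load 116.2 at a = 5.25: Pa²(3L − a)/(6EI) = 6806/EI
  δ_0 = 13573/EI
Flexibility coefficient — unit upward force at B: δ_{BB} = L³/(3EI) = 72/EI.
The prop prevents deflection at B: R_B = δ_0/δ_{BB} = 13573/72 = 188.5 kN.

R_B = 188.5 kN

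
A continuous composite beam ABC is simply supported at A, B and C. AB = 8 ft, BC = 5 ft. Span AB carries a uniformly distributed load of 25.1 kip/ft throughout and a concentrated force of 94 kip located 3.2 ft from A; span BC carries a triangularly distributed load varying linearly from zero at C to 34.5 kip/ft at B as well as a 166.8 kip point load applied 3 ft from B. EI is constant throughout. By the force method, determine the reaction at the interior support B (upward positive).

R_B = 352.3 kip

Take M_B as the redundant. Released structure: two simple spans AB and BC with a hinge at B.
End slopes at the hinge B, treating each span as simply supported:
  span AB: UDL 25.1: wL³/(24EI) = 535.5/EI
  span AB: point load 94 at a = 3.2: Pab(L + a)/(6LEI) = 336.9/EI
  span BC: triangular load, peak 34.5: w₀L³/(45EI) = 95.83/EI
  span BC: point load 166.8 at a = 3: Pab(L + b)/(6LEI) = 233.5/EI
  relative rotation θ_0 = (872.4 + 329.4)/EI = 1202/EI
A unit hogging moment at B produces rotation L₁/(3EI) + L₂/(3EI) = 4.333/EI.
Compatibility: M_B·(L₁+L₂)/(3EI) = θ_0, giving M_B = 277.3 kip·ft (hogging).
Span AB, ΣM about A with M_B applied at B: R_B^{AB}·8 = 1104 + 277.3, so R_B^{AB} = 172.7 kip and R_A = 294.8 − 172.7 = 122.1 kip.
Span BC, ΣM about C: R_B^{BC}·5 = 621.1 + 277.3, so R_B^{BC} = 179.7 kip and R_C = 253.1 − 179.7 = 73.37 kip.
R_B = 172.7 + 179.7 = 352.3 kip.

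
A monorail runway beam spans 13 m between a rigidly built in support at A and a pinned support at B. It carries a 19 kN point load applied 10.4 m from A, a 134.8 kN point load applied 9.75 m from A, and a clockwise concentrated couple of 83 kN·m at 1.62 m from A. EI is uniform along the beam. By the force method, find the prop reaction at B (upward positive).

Choose R_B as the redundant. The primary structure is the cantilever fixed at A.
Downward deflection at the released point B due to the loads:
  point load 19 at a = 10.4: Pa²(3L − a)/(6EI) = 9796/EI
  point load 134.8 at a = 9.75: Pa²(3L − a)/(6EI) = 62470/EI
  clockwise couple 83 at a = 1.62: M₀a(2L − a)/(2EI) = 1639/EI
  δ_0 = 73905/EI
Tip deflection under a unit load at B: L³/(3EI) = 732.3/EI.
The prop prevents deflection at B: R_B = δ_0/δ_{BB} = 73905/732.3 = 100.9 kN.

R_B = 100.9 kN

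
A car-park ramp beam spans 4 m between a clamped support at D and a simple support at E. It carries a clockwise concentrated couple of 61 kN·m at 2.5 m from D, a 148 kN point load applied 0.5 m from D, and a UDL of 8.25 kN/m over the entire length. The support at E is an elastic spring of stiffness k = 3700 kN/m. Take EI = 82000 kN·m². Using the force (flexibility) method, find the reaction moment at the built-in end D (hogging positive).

Choose R_E as the redundant. The primary structure is the cantilever fixed at D.
Free-end deflection of the primary structure under the applied loading (downward +):
  clockwise couple 61 at a = 2.5: M₀a(2L − a)/(2EI) = 419.4/EI
  point load 148 at a = 0.5: Pa²(3L − a)/(6EI) = 70.92/EI
  UDL 8.25: wL⁴/(8EI) = 264/EI
  δ_0 = 754.3/EI
Flexibility coefficient — unit upward force at E: δ_{EE} = L³/(3EI) = 21.33/EI.
With EI = 82000 kN·m²: δ_0 = 0.009199 m and δ_{EE} = 0.00026 m/kN.
Compatibility — the spring shortens by R_E/k under the reaction it provides: δ_0 − R_E·δ_{EE} = R_E/k. With 1/k = 0.00027 m/kN, R_E = δ_0 / (δ_{EE} + 1/k) = 0.009199 / (0.00026 + 0.00027) = 17.34 kN.
Moment equilibrium about D: M_D = Σ(load moments about D) − R_E·L = 201 − 17.34×4 = 131.6 kN·m.

M_D = 131.6 kN·m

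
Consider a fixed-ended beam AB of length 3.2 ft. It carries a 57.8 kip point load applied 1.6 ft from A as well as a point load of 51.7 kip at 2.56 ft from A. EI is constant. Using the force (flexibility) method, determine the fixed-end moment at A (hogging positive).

M_A = 28.41 kip·ft

Take the two fixed-end moments M_A, M_B as redundants; the released structure is the simple span AB.
Simple-span end rotations at A and B under the given loads:
  at A: point load 57.8 at a = 1.6: Pab(L + b)/(6LEI) = 36.99/EI
  at B: point load 57.8 at a = 1.6: Pab(L + a)/(6LEI) = 36.99/EI
  at A: point load 51.7 at a = 2.56: Pab(L + b)/(6LEI) = 16.94/EI
  at B: point load 51.7 at a = 2.56: Pab(L + a)/(6LEI) = 25.41/EI
  θ_A0 = 53.93/EI,  θ_B0 = 62.4/EI
Flexibility coefficients: a unit moment at one end gives L/(3EI) there and L/(6EI) at the far end, so f₁₁ = f₂₂ = 1.067/EI and f₁₂ = f₂₁ = 0.5333/EI.
Compatibility — zero rotation at each built-in end:
  1.067 M_A + 0.5333 M_B = 53.93
  0.5333 M_A + 1.067 M_B = 62.4
Solving the pair gives M_A = 28.41 kip·ft and M_B = 44.3 kip·ft (hogging).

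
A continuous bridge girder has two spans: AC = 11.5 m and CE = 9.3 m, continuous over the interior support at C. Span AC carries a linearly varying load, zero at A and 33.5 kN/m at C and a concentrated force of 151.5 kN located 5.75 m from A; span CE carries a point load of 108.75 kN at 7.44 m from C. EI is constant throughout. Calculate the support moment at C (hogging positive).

Take M_C as the redundant. Released structure: two simple spans AC and CE with a hinge at C.
Discontinuity in slope at C on the released structure — sum the simple-span end rotations:
  span AC: triangular load, peak 33.5: w₀L³/(45EI) = 1132/EI
  span AC: point load 151.5 at a = 5.75: Pab(L + a)/(6LEI) = 1252/EI
  span CE: point load 108.75 at a = 7.44: Pab(L + b)/(6LEI) = 301/EI
  relative rotation θ_0 = (2384 + 301)/EI = 2685/EI
A unit hogging moment at C produces rotation L₁/(3EI) + L₂/(3EI) = 6.933/EI.
Slope continuity at C: θ_0 = M_C·6.933/EI, so M_C = 2685/6.933 = 387.3 kN·m (hogging).

M_C = 387.3 kN·m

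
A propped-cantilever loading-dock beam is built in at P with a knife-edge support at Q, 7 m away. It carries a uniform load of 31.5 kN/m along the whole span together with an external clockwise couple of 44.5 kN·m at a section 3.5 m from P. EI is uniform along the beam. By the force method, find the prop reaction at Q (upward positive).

R_Q = 89.84 kN

Release the roller at Q. Primary structure: cantilever fixed at P.
Downward deflection at the released point Q due to the loads:
  UDL 31.5: wL⁴/(8EI) = 9454/EI
  clockwise couple 44.5 at a = 3.5: M₀a(2L − a)/(2EI) = 817.7/EI
  δ_0 = 10272/EI
Flexibility coefficient — unit upward force at Q: δ_{QQ} = L³/(3EI) = 114.3/EI.
Compatibility at Q: δ_0 − R_Q·δ_{QQ} = 0, so R_Q = 10272/114.3 = 89.84 kN.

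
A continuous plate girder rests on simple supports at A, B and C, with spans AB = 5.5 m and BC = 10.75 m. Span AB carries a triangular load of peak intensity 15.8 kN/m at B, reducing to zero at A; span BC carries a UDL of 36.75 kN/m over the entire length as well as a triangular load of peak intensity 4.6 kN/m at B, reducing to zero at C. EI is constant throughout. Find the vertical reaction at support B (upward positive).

Release continuity at B by inserting a hinge; the redundant is the internal moment M_B. The primary structure is two simply-supported spans AB and BC.
Rotations at B on the released spans (each span's end-slope, ×1/EI):
  span AB: triangular load, peak 15.8: w₀L³/(45EI) = 58.42/EI
  span BC: UDL 36.75: wL³/(24EI) = 1902/EI
  span BC: triangular load, peak 4.6: w₀L³/(45EI) = 127/EI
  relative rotation θ_0 = (58.42 + 2029)/EI = 2088/EI
A unit hogging moment at B produces rotation L₁/(3EI) + L₂/(3EI) = 5.417/EI.
Slope continuity at B: θ_0 = M_B·5.417/EI, so M_B = 2088/5.417 = 385.4 kN·m (hogging).
Span AB, ΣM about A with M_B applied at B: R_B^{AB}·5.5 = 159.3 + 385.4, so R_B^{AB} = 99.04 kN and R_A = 43.45 − 99.04 = -55.59 kN.
Span BC, ΣM about C: R_B^{BC}·10.75 = 2301 + 385.4, so R_B^{BC} = 249.9 kN and R_C = 419.8 − 249.9 = 169.9 kN.
R_B = 99.04 + 249.9 = 348.9 kN.

R_B = 348.9 kN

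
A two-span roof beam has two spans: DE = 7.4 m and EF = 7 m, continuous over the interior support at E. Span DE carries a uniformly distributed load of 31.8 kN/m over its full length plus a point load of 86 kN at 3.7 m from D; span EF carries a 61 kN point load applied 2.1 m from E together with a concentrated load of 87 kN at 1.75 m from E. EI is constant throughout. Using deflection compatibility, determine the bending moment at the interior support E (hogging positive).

M_E = 258.8 kN·m

Insert a hinge at E; M_E is the redundant, and each span becomes simply supported.
Discontinuity in slope at E on the released structure — sum the simple-span end rotations:
  span DE: UDL 31.8: wL³/(24EI) = 536.9/EI
  span DE: point load 86 at a = 3.7: Pab(L + a)/(6LEI) = 294.3/EI
  span EF: point load 61 at a = 2.1: Pab(L + b)/(6LEI) = 177.8/EI
  span EF: point load 87 at a = 1.75: Pab(L + b)/(6LEI) = 233.1/EI
  relative rotation θ_0 = (831.3 + 411)/EI = 1242/EI
A unit hogging moment at E produces rotation L₁/(3EI) + L₂/(3EI) = 4.8/EI.
Compatibility: M_E·(L₁+L₂)/(3EI) = θ_0, giving M_E = 258.8 kN·m (hogging).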